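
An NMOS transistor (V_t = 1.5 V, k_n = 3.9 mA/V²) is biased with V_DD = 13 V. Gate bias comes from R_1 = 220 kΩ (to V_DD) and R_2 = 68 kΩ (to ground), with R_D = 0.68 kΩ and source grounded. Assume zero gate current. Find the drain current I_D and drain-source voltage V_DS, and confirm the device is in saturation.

I_D ≈ 4.8 mA, V_DS ≈ 9.7 V

V_G = V_DD·R_2/(R_1+R_2) = 13×68/288 = 3.07 V. With the source grounded, V_GS = V_G = 3.07 V.
Assume saturation: I_D = (k_n/2)(V_GS − V_t)² = (3.9/2)×(3.07 − 1.5)² = 1.95×1.57² = 4.8 mA.
V_DS = V_DD − I_D·R_D = 13 − 4.8×0.68 = 9.73 V.
Saturation requires V_DS ≥ V_GS − V_t = 1.57 V; 9.73 ≥ 1.57 ✓.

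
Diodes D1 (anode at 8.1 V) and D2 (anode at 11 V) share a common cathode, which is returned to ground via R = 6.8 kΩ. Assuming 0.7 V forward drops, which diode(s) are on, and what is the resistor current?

Assume both conduct. Then node N would need to be at both 8.1−0.7 = 7.4 V and 11−0.7 = 10.3 V, which is impossible.
Assume only D2 conducts: V_N = 11 − 0.7 = 10.3 V, so I_R = 10.3/6.8 = 1.51 mA.
Check D1: its anode-to-cathode voltage is 8.1 − 10.3 = -2.2 V < 0.7 V, so it is off. The assumption is consistent.

Only D2 conducts; I_R ≈ 1.5 mA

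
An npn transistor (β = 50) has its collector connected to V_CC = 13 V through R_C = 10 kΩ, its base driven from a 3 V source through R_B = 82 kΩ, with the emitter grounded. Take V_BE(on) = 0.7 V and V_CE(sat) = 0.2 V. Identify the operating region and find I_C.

Assume active: I_B = (3 − 0.7)/82 = 0.028 mA, giving I_C = β·I_B = 1.4 mA.
But then V_CE = 13 − 1.4×10 = -1.02 V < V_CE(sat) = 0.2 V — impossible in the active region.
So the transistor is saturated. With V_CE = 0.2 V, I_C = (V_CC − 0.2)/R_C = 12.8/10 = 1.28 mA.
Check: β·I_B = 1.4 mA > I_C = 1.28 mA, confirming saturation.

saturation; I_C ≈ 1.3 mA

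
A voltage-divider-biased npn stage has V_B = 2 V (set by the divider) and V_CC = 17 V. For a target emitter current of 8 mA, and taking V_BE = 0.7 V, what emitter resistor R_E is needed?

V_E = V_B − V_BE = 2 − 0.7 = 1.3 V.
R_E = V_E / I_E = 1.3 / 8 = 0.163 kΩ.

R_E ≈ 0.16 kΩ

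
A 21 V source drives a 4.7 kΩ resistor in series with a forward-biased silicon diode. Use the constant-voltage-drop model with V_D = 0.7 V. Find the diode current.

KVL around the loop: 21 = V_D + I·R = 0.7 + I × 4.7 kΩ.
So I = (21 − 0.7) / 4.7 kΩ = 20.3 / 4.7 = 4.32 mA.

I ≈ 4.3 mA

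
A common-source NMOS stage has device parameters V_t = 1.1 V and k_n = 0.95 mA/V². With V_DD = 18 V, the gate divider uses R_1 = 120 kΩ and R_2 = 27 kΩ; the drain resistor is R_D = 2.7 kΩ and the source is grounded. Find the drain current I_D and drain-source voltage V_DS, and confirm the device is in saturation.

V_G = V_DD·R_2/(R_1+R_2) = 18×27/147 = 3.31 V. With the source grounded, V_GS = V_G = 3.31 V.
Assume saturation: I_D = (k_n/2)(V_GS − V_t)² = (0.95/2)×(3.31 − 1.1)² = 0.475×2.21² = 2.31 mA.
V_DS = V_DD − I_D·R_D = 18 − 2.31×2.7 = 11.8 V.
Saturation requires V_DS ≥ V_GS − V_t = 2.21 V; 11.8 ≥ 2.21 ✓.

I_D ≈ 2.3 mA, V_DS ≈ 12 V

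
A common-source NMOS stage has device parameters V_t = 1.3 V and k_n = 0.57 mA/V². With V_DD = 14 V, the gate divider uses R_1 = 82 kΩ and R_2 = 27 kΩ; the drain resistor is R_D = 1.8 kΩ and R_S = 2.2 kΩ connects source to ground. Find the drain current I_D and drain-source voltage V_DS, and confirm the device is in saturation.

I_D ≈ 0.43 mA, V_DS ≈ 12 V

V_G = V_DD·R_2/(R_1+R_2) = 14×27/109 = 3.47 V.
Assume saturation: I_D = (k_n/2)(V_GS − V_t)² with V_GS = V_G − I_D·R_S = 3.47 − 2.2·I_D.
Substituting gives 1.38·I_D² − 3.72·I_D + 1.34 = 0, with roots I_D = 0.428 or 2.27 mA.
The root I_D = 2.27 mA gives V_GS = -1.52 V ≤ V_t, so take I_D = 0.428 mA.
Then V_GS = 2.53 V and V_DS = V_DD − I_D(R_D+R_S) = 14 − 0.428×4 = 12.3 V.
Saturation requires V_DS ≥ V_GS − V_t = 1.23 V; 12.3 ≥ 1.23 ✓.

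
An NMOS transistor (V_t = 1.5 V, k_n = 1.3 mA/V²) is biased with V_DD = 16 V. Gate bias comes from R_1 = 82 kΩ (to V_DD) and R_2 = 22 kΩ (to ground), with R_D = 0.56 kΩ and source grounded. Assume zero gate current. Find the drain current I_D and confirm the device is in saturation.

V_G = V_DD·R_2/(R_1+R_2) = 16×22/104 = 3.38 V. With the source grounded, V_GS = V_G = 3.38 V.
Assume saturation: I_D = (k_n/2)(V_GS − V_t)² = (1.3/2)×(3.38 − 1.5)² = 0.65×1.88² = 2.31 mA.
V_DS = V_DD − I_D·R_D = 16 − 2.31×0.56 = 14.7 V.
Saturation requires V_DS ≥ V_GS − V_t = 1.88 V; 14.7 ≥ 1.88 ✓.

I_D ≈ 2.3 mA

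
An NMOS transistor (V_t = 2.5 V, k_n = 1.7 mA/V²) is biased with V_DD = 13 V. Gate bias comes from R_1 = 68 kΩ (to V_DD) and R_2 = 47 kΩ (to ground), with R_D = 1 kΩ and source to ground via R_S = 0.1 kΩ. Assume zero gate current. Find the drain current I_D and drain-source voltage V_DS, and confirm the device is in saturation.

I_D ≈ 4.7 mA, V_DS ≈ 7.9 V

V_G = V_DD·R_2/(R_1+R_2) = 13×47/115 = 5.31 V.
Assume saturation: I_D = (k_n/2)(V_GS − V_t)² with V_GS = V_G − I_D·R_S = 5.31 − 0.1·I_D.
Substituting gives 0.0085·I_D² − 1.48·I_D + 6.73 = 0, with roots I_D = 4.68 or 169 mA.
The root I_D = 169 mA gives V_GS = -11.6 V ≤ V_t, so take I_D = 4.68 mA.
Then V_GS = 4.85 V and V_DS = V_DD − I_D(R_D+R_S) = 13 − 4.68×1.1 = 7.86 V.
Saturation requires V_DS ≥ V_GS − V_t = 2.35 V; 7.86 ≥ 2.35 ✓.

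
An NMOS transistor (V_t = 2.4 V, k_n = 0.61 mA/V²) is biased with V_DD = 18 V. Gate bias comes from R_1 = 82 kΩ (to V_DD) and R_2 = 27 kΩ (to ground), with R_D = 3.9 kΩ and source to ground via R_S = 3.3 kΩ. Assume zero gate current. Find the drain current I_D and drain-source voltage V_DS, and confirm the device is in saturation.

V_G = V_DD·R_2/(R_1+R_2) = 18×27/109 = 4.46 V.
Assume saturation: I_D = (k_n/2)(V_GS − V_t)² with V_GS = V_G − I_D·R_S = 4.46 − 3.3·I_D.
Substituting gives 3.32·I_D² − 5.14·I_D + 1.29 = 0, with roots I_D = 0.316 or 1.23 mA.
The root I_D = 1.23 mA gives V_GS = 0.389 V ≤ V_t, so take I_D = 0.316 mA.
Then V_GS = 3.42 V and V_DS = V_DD − I_D(R_D+R_S) = 18 − 0.316×7.2 = 15.7 V.
Saturation requires V_DS ≥ V_GS − V_t = 1.02 V; 15.7 ≥ 1.02 ✓.

I_D ≈ 0.32 mA, V_DS ≈ 16 V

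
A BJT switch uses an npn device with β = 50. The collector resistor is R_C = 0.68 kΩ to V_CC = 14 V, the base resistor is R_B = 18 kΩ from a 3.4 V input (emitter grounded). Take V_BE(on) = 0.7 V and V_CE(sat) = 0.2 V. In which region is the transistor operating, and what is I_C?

Assume active. Base-emitter loop: I_B = (V_BB − V_BE)/R_B = (3.4 − 0.7)/18 = 0.15 mA.
I_C = β·I_B = 50×0.15 = 7.5 mA.
V_CE = V_CC − I_C·R_C = 14 − 7.5×0.68 = 8.9 V > V_CE(sat), so the active-region assumption holds.

active; I_C ≈ 7.5 mA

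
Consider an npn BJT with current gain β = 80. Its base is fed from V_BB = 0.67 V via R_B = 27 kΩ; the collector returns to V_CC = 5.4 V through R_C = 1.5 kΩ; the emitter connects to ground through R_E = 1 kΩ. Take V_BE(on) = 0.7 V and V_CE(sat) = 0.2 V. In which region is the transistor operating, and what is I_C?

V_BB = 0.67 V ≤ V_BE(on) = 0.7 V, so the base-emitter junction is not forward biased.
The transistor is in cutoff: I_B = I_C = 0.

cutoff; I_C ≈ 0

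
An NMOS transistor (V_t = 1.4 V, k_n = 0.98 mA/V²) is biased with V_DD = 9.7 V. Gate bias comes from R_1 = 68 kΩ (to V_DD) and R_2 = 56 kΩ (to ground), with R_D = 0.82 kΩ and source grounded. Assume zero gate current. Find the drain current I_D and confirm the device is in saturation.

I_D ≈ 4.4 mA

V_G = V_DD·R_2/(R_1+R_2) = 9.7×56/124 = 4.38 V. With the source grounded, V_GS = V_G = 4.38 V.
Assume saturation: I_D = (k_n/2)(V_GS − V_t)² = (0.98/2)×(4.38 − 1.4)² = 0.49×2.98² = 4.35 mA.
V_DS = V_DD − I_D·R_D = 9.7 − 4.35×0.82 = 6.13 V.
Saturation requires V_DS ≥ V_GS − V_t = 2.98 V; 6.13 ≥ 2.98 ✓.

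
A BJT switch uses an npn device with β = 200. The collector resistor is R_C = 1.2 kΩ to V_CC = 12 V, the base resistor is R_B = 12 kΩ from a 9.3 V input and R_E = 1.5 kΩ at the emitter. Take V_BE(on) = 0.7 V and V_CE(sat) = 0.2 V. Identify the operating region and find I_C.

saturation; I_C ≈ 4.3 mA

Assume active: I_B = (9.3 − 0.7)/(12 + 201×1.5) = 0.0274 mA, I_C = β·I_B = 5.49 mA.
Then V_CE = 12 − 5.49×1.2 − 5.51×1.5 = -2.85 V < 0.2 V — the active assumption fails.
Re-solve with V_CE = 0.2 V. KCL at the emitter: V_E/R_E = (V_BB−0.7−V_E)/R_B + (V_CC−0.2−V_E)/R_C, giving V_E = 6.66 V.
I_C = (V_CC − 0.2 − V_E)/R_C = (11.8 − 6.66)/1.2 = 4.28 mA.
Check: I_B = (8.6 − 6.66)/12 = 0.161 mA, and β·I_B = 32.3 mA > I_C, confirming saturation.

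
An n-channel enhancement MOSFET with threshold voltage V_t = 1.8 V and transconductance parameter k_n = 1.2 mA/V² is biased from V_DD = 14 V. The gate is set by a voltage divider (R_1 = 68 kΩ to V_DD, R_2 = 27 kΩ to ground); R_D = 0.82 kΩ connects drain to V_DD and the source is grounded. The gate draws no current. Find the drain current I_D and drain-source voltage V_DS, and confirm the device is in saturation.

V_G = V_DD·R_2/(R_1+R_2) = 14×27/95 = 3.98 V. With the source grounded, V_GS = V_G = 3.98 V.
Assume saturation: I_D = (k_n/2)(V_GS − V_t)² = (1.2/2)×(3.98 − 1.8)² = 0.6×2.18² = 2.85 mA.
V_DS = V_DD − I_D·R_D = 14 − 2.85×0.82 = 11.7 V.
Saturation requires V_DS ≥ V_GS − V_t = 2.18 V; 11.7 ≥ 2.18 ✓.

I_D ≈ 2.8 mA, V_DS ≈ 12 V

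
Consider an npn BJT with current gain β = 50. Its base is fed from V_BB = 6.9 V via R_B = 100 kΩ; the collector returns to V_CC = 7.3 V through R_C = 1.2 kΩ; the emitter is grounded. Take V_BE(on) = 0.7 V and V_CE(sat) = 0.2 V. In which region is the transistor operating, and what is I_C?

active; I_C ≈ 3.1 mA

Assume active. Base-emitter loop: I_B = (V_BB − V_BE)/R_B = (6.9 − 0.7)/100 = 0.062 mA.
I_C = β·I_B = 50×0.062 = 3.1 mA.
V_CE = V_CC − I_C·R_C = 7.3 − 3.1×1.2 = 3.58 V > V_CE(sat), so the active-region assumption holds.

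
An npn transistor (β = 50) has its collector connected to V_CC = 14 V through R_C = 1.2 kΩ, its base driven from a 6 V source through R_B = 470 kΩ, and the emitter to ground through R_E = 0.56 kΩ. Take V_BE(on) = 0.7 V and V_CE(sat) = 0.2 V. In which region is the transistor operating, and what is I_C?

active; I_C ≈ 0.53 mA

Assume active. Base-emitter loop: I_B = (V_BB − V_BE)/(R_B + (β+1)R_E) = (6 − 0.7)/(470 + 51×0.56) = 0.0106 mA.
I_C = β·I_B = 50×0.0106 = 0.532 mA.
V_CE = V_CC − I_C·R_C − I_E·R_E = 14 − 0.532×1.2 − 0.542×0.56 = 13.1 V > V_CE(sat), so the active-region assumption holds.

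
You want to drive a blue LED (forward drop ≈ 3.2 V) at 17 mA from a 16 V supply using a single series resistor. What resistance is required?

R ≈ 0.75 kΩ

The resistor drops V_S − V_D = 16 − 3.2 = 12.8 V at 17 mA.
R = 12.8 V / 17 mA = 0.753 kΩ.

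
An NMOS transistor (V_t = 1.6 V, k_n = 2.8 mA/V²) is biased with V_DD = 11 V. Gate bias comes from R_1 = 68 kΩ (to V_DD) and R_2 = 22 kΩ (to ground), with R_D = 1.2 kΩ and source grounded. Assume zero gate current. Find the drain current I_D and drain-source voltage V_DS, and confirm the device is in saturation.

V_G = V_DD·R_2/(R_1+R_2) = 11×22/90 = 2.69 V. With the source grounded, V_GS = V_G = 2.69 V.
Assume saturation: I_D = (k_n/2)(V_GS − V_t)² = (2.8/2)×(2.69 − 1.6)² = 1.4×1.09² = 1.66 mA.
V_DS = V_DD − I_D·R_D = 11 − 1.66×1.2 = 9.01 V.
Saturation requires V_DS ≥ V_GS − V_t = 1.09 V; 9.01 ≥ 1.09 ✓.

I_D ≈ 1.7 mA, V_DS ≈ 9 V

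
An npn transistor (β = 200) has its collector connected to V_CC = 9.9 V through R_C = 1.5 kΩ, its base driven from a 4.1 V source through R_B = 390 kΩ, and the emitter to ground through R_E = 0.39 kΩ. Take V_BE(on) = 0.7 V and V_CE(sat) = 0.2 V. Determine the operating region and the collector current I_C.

active; I_C ≈ 1.5 mA

Assume active. Base-emitter loop: I_B = (V_BB − V_BE)/(R_B + (β+1)R_E) = (4.1 − 0.7)/(390 + 201×0.39) = 0.00726 mA.
I_C = β·I_B = 200×0.00726 = 1.45 mA.
V_CE = V_CC − I_C·R_C − I_E·R_E = 9.9 − 1.45×1.5 − 1.46×0.39 = 7.15 V > V_CE(sat), so the active-region assumption holds.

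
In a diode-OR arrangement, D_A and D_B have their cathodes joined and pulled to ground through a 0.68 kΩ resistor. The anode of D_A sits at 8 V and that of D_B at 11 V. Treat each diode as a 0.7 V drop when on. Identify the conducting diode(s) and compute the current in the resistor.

Only D_B conducts; I_R ≈ 15 mA

Assume both conduct. Then node N would need to be at both 8−0.7 = 7.3 V and 11−0.7 = 10.3 V, which is impossible.
Assume only D_B conducts: V_N = 11 − 0.7 = 10.3 V, so I_R = 10.3/0.68 = 15.1 mA.
Check D_A: its anode-to-cathode voltage is 8 − 10.3 = -2.3 V < 0.7 V, so it is off. The assumption is consistent.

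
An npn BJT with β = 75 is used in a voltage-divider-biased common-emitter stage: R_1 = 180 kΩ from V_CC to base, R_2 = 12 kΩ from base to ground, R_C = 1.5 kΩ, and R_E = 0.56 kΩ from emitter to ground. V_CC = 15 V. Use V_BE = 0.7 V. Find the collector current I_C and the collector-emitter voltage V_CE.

I_C ≈ 0.33 mA, V_CE ≈ 14 V

Thevenize the base divider: V_Th = V_CC·R_2/(R_1+R_2) = 15×12/192 = 0.938 V, R_Th = R_1‖R_2 = 11.2 kΩ.
Base-emitter loop: V_Th = I_B·R_Th + V_BE + (β+1)I_B·R_E, so I_B = (0.938 − 0.7) / (11.2 + 76×0.56) = 0.00441 mA.
I_C = β·I_B = 75×0.00441 = 0.331 mA, and I_E = (β+1)I_B = 0.335 mA.
V_CE = V_CC − I_C·R_C − I_E·R_E = 15 − 0.331×1.5 − 0.335×0.56 = 14.3 V.
V_CE = 14.3 V > 0.2 V confirms active-region operation.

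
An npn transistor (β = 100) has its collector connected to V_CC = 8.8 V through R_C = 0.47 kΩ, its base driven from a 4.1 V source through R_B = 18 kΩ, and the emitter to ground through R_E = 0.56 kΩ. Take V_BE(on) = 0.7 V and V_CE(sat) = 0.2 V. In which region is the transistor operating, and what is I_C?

Assume active. Base-emitter loop: I_B = (V_BB − V_BE)/(R_B + (β+1)R_E) = (4.1 − 0.7)/(18 + 101×0.56) = 0.0456 mA.
I_C = β·I_B = 100×0.0456 = 4.56 mA.
V_CE = V_CC − I_C·R_C − I_E·R_E = 8.8 − 4.56×0.47 − 4.61×0.56 = 4.08 V > V_CE(sat), so the active-region assumption holds.

active; I_C ≈ 4.6 mA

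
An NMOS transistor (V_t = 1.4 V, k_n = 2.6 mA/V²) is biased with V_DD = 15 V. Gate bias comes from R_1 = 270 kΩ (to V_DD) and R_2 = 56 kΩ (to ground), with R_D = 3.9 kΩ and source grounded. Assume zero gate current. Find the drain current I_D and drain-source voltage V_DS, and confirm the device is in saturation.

V_G = V_DD·R_2/(R_1+R_2) = 15×56/326 = 2.58 V. With the source grounded, V_GS = V_G = 2.58 V.
Assume saturation: I_D = (k_n/2)(V_GS − V_t)² = (2.6/2)×(2.58 − 1.4)² = 1.3×1.18² = 1.8 mA.
V_DS = V_DD − I_D·R_D = 15 − 1.8×3.9 = 7.98 V.
Saturation requires V_DS ≥ V_GS − V_t = 1.18 V; 7.98 ≥ 1.18 ✓.

I_D ≈ 1.8 mA, V_DS ≈ 8 V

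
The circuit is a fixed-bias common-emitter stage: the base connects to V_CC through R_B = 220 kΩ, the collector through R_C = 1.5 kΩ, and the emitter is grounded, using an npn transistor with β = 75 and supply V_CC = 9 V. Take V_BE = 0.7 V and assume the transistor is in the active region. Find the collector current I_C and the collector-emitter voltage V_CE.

I_C ≈ 2.8 mA, V_CE ≈ 4.8 V

Base loop: V_CC = I_B·R_B + V_BE, so I_B = (9 − 0.7)/220 kΩ = 0.0377 mA.
In the active region I_C = β·I_B = 75 × 0.0377 = 2.83 mA.
Collector loop: V_CE = V_CC − I_C·R_C = 9 − 2.83×1.5 = 4.76 V.
Since V_CE = 4.76 V > V_CE(sat) ≈ 0.2 V, the transistor is in the active region as assumed.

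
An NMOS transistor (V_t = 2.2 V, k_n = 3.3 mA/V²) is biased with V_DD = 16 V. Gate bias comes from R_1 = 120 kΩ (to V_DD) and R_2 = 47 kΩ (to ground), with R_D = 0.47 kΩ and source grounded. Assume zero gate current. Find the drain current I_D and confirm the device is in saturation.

V_G = V_DD·R_2/(R_1+R_2) = 16×47/167 = 4.5 V. With the source grounded, V_GS = V_G = 4.5 V.
Assume saturation: I_D = (k_n/2)(V_GS − V_t)² = (3.3/2)×(4.5 − 2.2)² = 1.65×2.3² = 8.75 mA.
V_DS = V_DD − I_D·R_D = 16 − 8.75×0.47 = 11.9 V.
Saturation requires V_DS ≥ V_GS − V_t = 2.3 V; 11.9 ≥ 2.3 ✓.

I_D ≈ 8.8 mA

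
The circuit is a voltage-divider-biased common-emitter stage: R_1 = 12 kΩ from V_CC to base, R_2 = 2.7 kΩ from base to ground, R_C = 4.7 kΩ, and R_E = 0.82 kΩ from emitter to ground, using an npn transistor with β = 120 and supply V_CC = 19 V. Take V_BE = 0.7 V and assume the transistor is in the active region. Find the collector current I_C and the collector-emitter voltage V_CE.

I_C ≈ 3.3 mA, V_CE ≈ 0.76 V

Thevenize the base divider: V_Th = V_CC·R_2/(R_1+R_2) = 19×2.7/14.7 = 3.49 V, R_Th = R_1‖R_2 = 2.2 kΩ.
Base-emitter loop: V_Th = I_B·R_Th + V_BE + (β+1)I_B·R_E, so I_B = (3.49 − 0.7) / (2.2 + 121×0.82) = 0.0275 mA.
I_C = β·I_B = 120×0.0275 = 3.3 mA, and I_E = (β+1)I_B = 3.33 mA.
V_CE = V_CC − I_C·R_C − I_E·R_E = 19 − 3.3×4.7 − 3.33×0.82 = 0.757 V.
V_CE = 0.757 V > 0.2 V confirms active-region operation.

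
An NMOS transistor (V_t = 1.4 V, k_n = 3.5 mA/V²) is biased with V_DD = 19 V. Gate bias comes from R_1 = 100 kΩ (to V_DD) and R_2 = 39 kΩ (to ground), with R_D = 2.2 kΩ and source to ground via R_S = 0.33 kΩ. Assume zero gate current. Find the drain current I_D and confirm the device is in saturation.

I_D ≈ 6.2 mA

V_G = V_DD·R_2/(R_1+R_2) = 19×39/139 = 5.33 V.
Assume saturation: I_D = (k_n/2)(V_GS − V_t)² with V_GS = V_G − I_D·R_S = 5.33 − 0.33·I_D.
Substituting gives 0.191·I_D² − 5.54·I_D + 27 = 0, with roots I_D = 6.21 or 22.9 mA.
The root I_D = 22.9 mA gives V_GS = -2.21 V ≤ V_t, so take I_D = 6.21 mA.
Then V_GS = 3.28 V and V_DS = V_DD − I_D(R_D+R_S) = 19 − 6.21×2.53 = 3.3 V.
Saturation requires V_DS ≥ V_GS − V_t = 1.88 V; 3.3 ≥ 1.88 ✓.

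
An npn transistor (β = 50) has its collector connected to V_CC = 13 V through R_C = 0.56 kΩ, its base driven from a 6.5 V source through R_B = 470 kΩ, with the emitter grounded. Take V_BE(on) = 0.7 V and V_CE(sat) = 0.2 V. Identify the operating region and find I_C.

Assume active. Base-emitter loop: I_B = (V_BB − V_BE)/R_B = (6.5 − 0.7)/470 = 0.0123 mA.
I_C = β·I_B = 50×0.0123 = 0.617 mA.
V_CE = V_CC − I_C·R_C = 13 − 0.617×0.56 = 12.7 V > V_CE(sat), so the active-region assumption holds.

active; I_C ≈ 0.62 mA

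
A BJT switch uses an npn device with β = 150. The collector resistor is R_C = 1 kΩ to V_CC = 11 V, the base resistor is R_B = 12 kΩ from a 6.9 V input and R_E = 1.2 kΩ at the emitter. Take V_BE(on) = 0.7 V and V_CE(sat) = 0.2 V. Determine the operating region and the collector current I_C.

Assume active. Base-emitter loop: I_B = (V_BB − V_BE)/(R_B + (β+1)R_E) = (6.9 − 0.7)/(12 + 151×1.2) = 0.0321 mA.
I_C = β·I_B = 150×0.0321 = 4.81 mA.
V_CE = V_CC − I_C·R_C − I_E·R_E = 11 − 4.81×1 − 4.85×1.2 = 0.371 V > V_CE(sat), so the active-region assumption holds.

active; I_C ≈ 4.8 mA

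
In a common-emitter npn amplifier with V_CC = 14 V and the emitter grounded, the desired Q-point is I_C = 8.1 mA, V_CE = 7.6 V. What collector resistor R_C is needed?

Collector loop: V_CC = I_C·R_C + V_CE.
R_C = (V_CC − V_CE)/I_C = (14 − 7.6)/8.1 = 0.79 kΩ.

R_C ≈ 0.79 kΩ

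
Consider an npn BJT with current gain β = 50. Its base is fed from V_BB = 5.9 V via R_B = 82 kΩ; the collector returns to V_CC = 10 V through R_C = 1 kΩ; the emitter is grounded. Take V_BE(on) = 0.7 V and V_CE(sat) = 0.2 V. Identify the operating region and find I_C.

Assume active. Base-emitter loop: I_B = (V_BB − V_BE)/R_B = (5.9 − 0.7)/82 = 0.0634 mA.
I_C = β·I_B = 50×0.0634 = 3.17 mA.
V_CE = V_CC − I_C·R_C = 10 − 3.17×1 = 6.83 V > V_CE(sat), so the active-region assumption holds.

active; I_C ≈ 3.2 mA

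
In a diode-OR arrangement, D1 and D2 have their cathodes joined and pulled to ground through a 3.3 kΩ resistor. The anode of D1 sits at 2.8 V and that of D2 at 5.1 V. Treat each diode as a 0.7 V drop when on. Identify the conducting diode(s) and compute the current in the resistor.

Assume both conduct. Then node N would need to be at both 2.8−0.7 = 2.1 V and 5.1−0.7 = 4.4 V, which is impossible.
Assume only D2 conducts: V_N = 5.1 − 0.7 = 4.4 V, so I_R = 4.4/3.3 = 1.33 mA.
Check D1: its anode-to-cathode voltage is 2.8 − 4.4 = -1.6 V < 0.7 V, so it is off. The assumption is consistent.

Only D2 conducts; I_R ≈ 1.3 mA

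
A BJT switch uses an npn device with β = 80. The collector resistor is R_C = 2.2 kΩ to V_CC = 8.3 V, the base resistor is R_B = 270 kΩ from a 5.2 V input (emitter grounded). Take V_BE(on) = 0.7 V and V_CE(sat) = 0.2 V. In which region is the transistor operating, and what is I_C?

Assume active. Base-emitter loop: I_B = (V_BB − V_BE)/R_B = (5.2 − 0.7)/270 = 0.0167 mA.
I_C = β·I_B = 80×0.0167 = 1.33 mA.
V_CE = V_CC − I_C·R_C = 8.3 − 1.33×2.2 = 5.37 V > V_CE(sat), so the active-region assumption holds.

active; I_C ≈ 1.3 mA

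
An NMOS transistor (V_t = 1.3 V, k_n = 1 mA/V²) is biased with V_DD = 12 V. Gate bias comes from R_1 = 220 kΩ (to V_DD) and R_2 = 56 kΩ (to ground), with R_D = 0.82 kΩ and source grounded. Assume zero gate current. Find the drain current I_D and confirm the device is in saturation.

V_G = V_DD·R_2/(R_1+R_2) = 12×56/276 = 2.43 V. With the source grounded, V_GS = V_G = 2.43 V.
Assume saturation: I_D = (k_n/2)(V_GS − V_t)² = (1/2)×(2.43 − 1.3)² = 0.5×1.13² = 0.644 mA.
V_DS = V_DD − I_D·R_D = 12 − 0.644×0.82 = 11.5 V.
Saturation requires V_DS ≥ V_GS − V_t = 1.13 V; 11.5 ≥ 1.13 ✓.

I_D ≈ 0.64 mA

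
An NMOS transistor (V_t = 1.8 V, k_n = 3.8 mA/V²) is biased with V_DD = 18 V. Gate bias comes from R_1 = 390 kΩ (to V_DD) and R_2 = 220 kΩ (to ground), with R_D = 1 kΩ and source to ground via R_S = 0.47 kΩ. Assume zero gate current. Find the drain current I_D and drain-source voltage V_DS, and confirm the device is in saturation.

V_G = V_DD·R_2/(R_1+R_2) = 18×220/610 = 6.49 V.
Assume saturation: I_D = (k_n/2)(V_GS − V_t)² with V_GS = V_G − I_D·R_S = 6.49 − 0.47·I_D.
Substituting gives 0.42·I_D² − 9.38·I_D + 41.8 = 0, with roots I_D = 6.15 or 16.2 mA.
The root I_D = 16.2 mA gives V_GS = -1.12 V ≤ V_t, so take I_D = 6.15 mA.
Then V_GS = 3.6 V and V_DS = V_DD − I_D(R_D+R_S) = 18 − 6.15×1.47 = 8.95 V.
Saturation requires V_DS ≥ V_GS − V_t = 1.8 V; 8.95 ≥ 1.8 ✓.

I_D ≈ 6.2 mA, V_DS ≈ 9 V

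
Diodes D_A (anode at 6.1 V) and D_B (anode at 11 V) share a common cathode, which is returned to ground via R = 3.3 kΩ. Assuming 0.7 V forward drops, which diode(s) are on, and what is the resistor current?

Only D_B conducts; I_R ≈ 3.1 mA

Assume both conduct. Then node N would need to be at both 6.1−0.7 = 5.4 V and 11−0.7 = 10.3 V, which is impossible.
Assume only D_B conducts: V_N = 11 − 0.7 = 10.3 V, so I_R = 10.3/3.3 = 3.12 mA.
Check D_A: its anode-to-cathode voltage is 6.1 − 10.3 = -4.2 V < 0.7 V, so it is off. The assumption is consistent.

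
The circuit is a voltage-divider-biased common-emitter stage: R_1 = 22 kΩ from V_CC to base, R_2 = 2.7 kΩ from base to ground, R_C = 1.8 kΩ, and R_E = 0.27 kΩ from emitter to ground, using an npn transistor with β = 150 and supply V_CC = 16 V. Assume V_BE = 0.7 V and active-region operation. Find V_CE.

Thevenize the base divider: V_Th = V_CC·R_2/(R_1+R_2) = 16×2.7/24.7 = 1.75 V, R_Th = R_1‖R_2 = 2.4 kΩ.
Base-emitter loop: V_Th = I_B·R_Th + V_BE + (β+1)I_B·R_E, so I_B = (1.75 − 0.7) / (2.4 + 151×0.27) = 0.0243 mA.
I_C = β·I_B = 150×0.0243 = 3.64 mA, and I_E = (β+1)I_B = 3.67 mA.
V_CE = V_CC − I_C·R_C − I_E·R_E = 16 − 3.64×1.8 − 3.67×0.27 = 8.45 V.
V_CE = 8.45 V > 0.2 V confirms active-region operation.

V_CE ≈ 8.4 V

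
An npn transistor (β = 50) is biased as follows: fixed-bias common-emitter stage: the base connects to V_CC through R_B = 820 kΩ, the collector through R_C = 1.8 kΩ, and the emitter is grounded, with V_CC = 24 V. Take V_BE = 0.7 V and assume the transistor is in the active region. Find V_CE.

Base loop: V_CC = I_B·R_B + V_BE, so I_B = (24 − 0.7)/820 kΩ = 0.0284 mA.
In the active region I_C = β·I_B = 50 × 0.0284 = 1.42 mA.
Collector loop: V_CE = V_CC − I_C·R_C = 24 − 1.42×1.8 = 21.4 V.
Since V_CE = 21.4 V > V_CE(sat) ≈ 0.2 V, the transistor is in the active region as assumed.

V_CE ≈ 21 V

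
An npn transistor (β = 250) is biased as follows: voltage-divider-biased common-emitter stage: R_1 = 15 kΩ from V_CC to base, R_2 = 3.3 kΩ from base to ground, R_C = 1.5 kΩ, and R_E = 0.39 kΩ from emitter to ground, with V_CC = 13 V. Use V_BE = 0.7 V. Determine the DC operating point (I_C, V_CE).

I_C ≈ 4.1 mA, V_CE ≈ 5.3 V

Thevenize the base divider: V_Th = V_CC·R_2/(R_1+R_2) = 13×3.3/18.3 = 2.34 V, R_Th = R_1‖R_2 = 2.7 kΩ.
Base-emitter loop: V_Th = I_B·R_Th + V_BE + (β+1)I_B·R_E, so I_B = (2.34 − 0.7) / (2.7 + 251×0.39) = 0.0163 mA.
I_C = β·I_B = 250×0.0163 = 4.09 mA, and I_E = (β+1)I_B = 4.1 mA.
V_CE = V_CC − I_C·R_C − I_E·R_E = 13 − 4.09×1.5 − 4.1×0.39 = 5.27 V.
V_CE = 5.27 V > 0.2 V confirms active-region operation.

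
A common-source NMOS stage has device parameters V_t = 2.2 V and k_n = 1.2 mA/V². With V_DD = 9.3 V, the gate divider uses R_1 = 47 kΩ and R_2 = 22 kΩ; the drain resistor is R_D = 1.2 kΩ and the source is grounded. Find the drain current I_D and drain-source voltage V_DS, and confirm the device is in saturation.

I_D ≈ 0.35 mA, V_DS ≈ 8.9 V

V_G = V_DD·R_2/(R_1+R_2) = 9.3×22/69 = 2.97 V. With the source grounded, V_GS = V_G = 2.97 V.
Assume saturation: I_D = (k_n/2)(V_GS − V_t)² = (1.2/2)×(2.97 − 2.2)² = 0.6×0.765² = 0.351 mA.
V_DS = V_DD − I_D·R_D = 9.3 − 0.351×1.2 = 8.88 V.
Saturation requires V_DS ≥ V_GS − V_t = 0.765 V; 8.88 ≥ 0.765 ✓.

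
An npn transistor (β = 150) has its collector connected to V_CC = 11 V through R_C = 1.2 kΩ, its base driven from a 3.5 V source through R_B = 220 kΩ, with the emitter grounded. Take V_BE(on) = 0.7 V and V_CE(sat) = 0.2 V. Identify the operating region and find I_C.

Assume active. Base-emitter loop: I_B = (V_BB − V_BE)/R_B = (3.5 − 0.7)/220 = 0.0127 mA.
I_C = β·I_B = 150×0.0127 = 1.91 mA.
V_CE = V_CC − I_C·R_C = 11 − 1.91×1.2 = 8.71 V > V_CE(sat), so the active-region assumption holds.

active; I_C ≈ 1.9 mA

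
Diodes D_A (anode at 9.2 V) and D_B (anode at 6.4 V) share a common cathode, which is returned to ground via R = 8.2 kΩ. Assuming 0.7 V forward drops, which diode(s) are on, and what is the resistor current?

Assume both conduct. Then node N would need to be at both 9.2−0.7 = 8.5 V and 6.4−0.7 = 5.7 V, which is impossible.
Assume only D_A conducts: V_N = 9.2 − 0.7 = 8.5 V, so I_R = 8.5/8.2 = 1.04 mA.
Check D_B: its anode-to-cathode voltage is 6.4 − 8.5 = -2.1 V < 0.7 V, so it is off. The assumption is consistent.

Only D_A conducts; I_R ≈ 1 mA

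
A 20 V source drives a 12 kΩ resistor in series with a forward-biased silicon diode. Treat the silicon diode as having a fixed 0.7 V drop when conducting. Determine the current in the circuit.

KVL around the loop: 20 = V_D + I·R = 0.7 + I × 12 kΩ.
So I = (20 − 0.7) / 12 kΩ = 19.3 / 12 = 1.61 mA.

I ≈ 1.6 mA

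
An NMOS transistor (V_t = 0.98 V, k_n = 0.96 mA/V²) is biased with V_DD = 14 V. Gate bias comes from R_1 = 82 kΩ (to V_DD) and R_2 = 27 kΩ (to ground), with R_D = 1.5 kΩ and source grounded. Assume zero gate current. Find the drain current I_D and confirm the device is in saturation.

V_G = V_DD·R_2/(R_1+R_2) = 14×27/109 = 3.47 V. With the source grounded, V_GS = V_G = 3.47 V.
Assume saturation: I_D = (k_n/2)(V_GS − V_t)² = (0.96/2)×(3.47 − 0.98)² = 0.48×2.49² = 2.97 mA.
V_DS = V_DD − I_D·R_D = 14 − 2.97×1.5 = 9.54 V.
Saturation requires V_DS ≥ V_GS − V_t = 2.49 V; 9.54 ≥ 2.49 ✓.

I_D ≈ 3 mA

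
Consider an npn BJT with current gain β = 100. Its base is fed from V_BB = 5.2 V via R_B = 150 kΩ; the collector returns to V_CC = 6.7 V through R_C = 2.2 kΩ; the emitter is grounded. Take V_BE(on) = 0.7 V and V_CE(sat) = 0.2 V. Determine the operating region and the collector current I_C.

Assume active: I_B = (5.2 − 0.7)/150 = 0.03 mA, giving I_C = β·I_B = 3 mA.
But then V_CE = 6.7 − 3×2.2 = 0.1 V < V_CE(sat) = 0.2 V — impossible in the active region.
So the transistor is saturated. With V_CE = 0.2 V, I_C = (V_CC − 0.2)/R_C = 6.5/2.2 = 2.95 mA.
Check: β·I_B = 3 mA > I_C = 2.95 mA, confirming saturation.

saturation; I_C ≈ 3 mA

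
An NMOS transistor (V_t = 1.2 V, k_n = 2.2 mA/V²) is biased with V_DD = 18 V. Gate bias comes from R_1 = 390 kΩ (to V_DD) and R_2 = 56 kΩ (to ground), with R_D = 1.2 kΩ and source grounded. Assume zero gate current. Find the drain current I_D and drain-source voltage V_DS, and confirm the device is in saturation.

V_G = V_DD·R_2/(R_1+R_2) = 18×56/446 = 2.26 V. With the source grounded, V_GS = V_G = 2.26 V.
Assume saturation: I_D = (k_n/2)(V_GS − V_t)² = (2.2/2)×(2.26 − 1.2)² = 1.1×1.06² = 1.24 mA.
V_DS = V_DD − I_D·R_D = 18 − 1.24×1.2 = 16.5 V.
Saturation requires V_DS ≥ V_GS − V_t = 1.06 V; 16.5 ≥ 1.06 ✓.

I_D ≈ 1.2 mA, V_DS ≈ 17 V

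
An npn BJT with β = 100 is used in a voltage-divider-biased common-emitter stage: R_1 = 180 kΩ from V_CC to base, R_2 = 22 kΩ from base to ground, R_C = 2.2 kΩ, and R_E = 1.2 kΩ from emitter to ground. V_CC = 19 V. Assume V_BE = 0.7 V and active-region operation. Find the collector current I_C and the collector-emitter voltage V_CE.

Thevenize the base divider: V_Th = V_CC·R_2/(R_1+R_2) = 19×22/202 = 2.07 V, R_Th = R_1‖R_2 = 19.6 kΩ.
Base-emitter loop: V_Th = I_B·R_Th + V_BE + (β+1)I_B·R_E, so I_B = (2.07 − 0.7) / (19.6 + 101×1.2) = 0.00972 mA.
I_C = β·I_B = 100×0.00972 = 0.972 mA, and I_E = (β+1)I_B = 0.982 mA.
V_CE = V_CC − I_C·R_C − I_E·R_E = 19 − 0.972×2.2 − 0.982×1.2 = 15.7 V.
V_CE = 15.7 V > 0.2 V confirms active-region operation.

I_C ≈ 0.97 mA, V_CE ≈ 16 V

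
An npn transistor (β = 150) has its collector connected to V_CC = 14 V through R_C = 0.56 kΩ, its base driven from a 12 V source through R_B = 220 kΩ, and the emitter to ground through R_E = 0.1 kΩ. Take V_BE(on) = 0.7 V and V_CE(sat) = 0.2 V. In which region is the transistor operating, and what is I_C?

Assume active. Base-emitter loop: I_B = (V_BB − V_BE)/(R_B + (β+1)R_E) = (12 − 0.7)/(220 + 151×0.1) = 0.0481 mA.
I_C = β·I_B = 150×0.0481 = 7.21 mA.
V_CE = V_CC − I_C·R_C − I_E·R_E = 14 − 7.21×0.56 − 7.26×0.1 = 9.24 V > V_CE(sat), so the active-region assumption holds.

active; I_C ≈ 7.2 mA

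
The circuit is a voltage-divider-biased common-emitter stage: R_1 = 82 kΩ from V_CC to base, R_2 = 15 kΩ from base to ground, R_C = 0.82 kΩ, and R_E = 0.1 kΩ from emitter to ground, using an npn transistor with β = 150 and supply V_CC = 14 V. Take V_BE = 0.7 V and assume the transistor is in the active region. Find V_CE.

V_CE ≈ 6.7 V

Thevenize the base divider: V_Th = V_CC·R_2/(R_1+R_2) = 14×15/97 = 2.16 V, R_Th = R_1‖R_2 = 12.7 kΩ.
Base-emitter loop: V_Th = I_B·R_Th + V_BE + (β+1)I_B·R_E, so I_B = (2.16 − 0.7) / (12.7 + 151×0.1) = 0.0527 mA.
I_C = β·I_B = 150×0.0527 = 7.91 mA, and I_E = (β+1)I_B = 7.96 mA.
V_CE = V_CC − I_C·R_C − I_E·R_E = 14 − 7.91×0.82 − 7.96×0.1 = 6.72 V.
V_CE = 6.72 V > 0.2 V confirms active-region operation.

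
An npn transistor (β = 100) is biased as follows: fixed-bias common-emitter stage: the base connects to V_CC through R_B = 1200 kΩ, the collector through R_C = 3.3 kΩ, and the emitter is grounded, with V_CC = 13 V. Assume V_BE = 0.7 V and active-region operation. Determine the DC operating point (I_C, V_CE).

Base loop: V_CC = I_B·R_B + V_BE, so I_B = (13 − 0.7)/1200 kΩ = 0.0103 mA.
In the active region I_C = β·I_B = 100 × 0.0103 = 1.03 mA.
Collector loop: V_CE = V_CC − I_C·R_C = 13 − 1.03×3.3 = 9.62 V.
Since V_CE = 9.62 V > V_CE(sat) ≈ 0.2 V, the transistor is in the active region as assumed.

I_C ≈ 1 mA, V_CE ≈ 9.6 V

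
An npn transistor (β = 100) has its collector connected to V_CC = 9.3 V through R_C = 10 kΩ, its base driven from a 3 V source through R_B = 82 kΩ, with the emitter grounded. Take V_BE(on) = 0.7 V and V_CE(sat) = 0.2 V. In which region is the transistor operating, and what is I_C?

Assume active: I_B = (3 − 0.7)/82 = 0.028 mA, giving I_C = β·I_B = 2.8 mA.
But then V_CE = 9.3 − 2.8×10 = -18.7 V < V_CE(sat) = 0.2 V — impossible in the active region.
So the transistor is saturated. With V_CE = 0.2 V, I_C = (V_CC − 0.2)/R_C = 9.1/10 = 0.91 mA.
Check: β·I_B = 2.8 mA > I_C = 0.91 mA, confirming saturation.

saturation; I_C ≈ 0.91 mA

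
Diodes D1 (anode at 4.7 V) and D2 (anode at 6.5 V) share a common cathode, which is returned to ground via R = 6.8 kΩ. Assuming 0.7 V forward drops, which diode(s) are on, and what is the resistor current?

Assume both conduct. Then node N would need to be at both 4.7−0.7 = 4 V and 6.5−0.7 = 5.8 V, which is impossible.
Assume only D2 conducts: V_N = 6.5 − 0.7 = 5.8 V, so I_R = 5.8/6.8 = 0.853 mA.
Check D1: its anode-to-cathode voltage is 4.7 − 5.8 = -1.1 V < 0.7 V, so it is off. The assumption is consistent.

Only D2 conducts; I_R ≈ 0.85 mA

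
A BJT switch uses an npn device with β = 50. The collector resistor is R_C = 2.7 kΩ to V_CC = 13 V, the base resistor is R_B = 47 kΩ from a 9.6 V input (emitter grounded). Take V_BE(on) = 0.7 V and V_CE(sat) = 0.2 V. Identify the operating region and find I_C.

saturation; I_C ≈ 4.7 mA

Assume active: I_B = (9.6 − 0.7)/47 = 0.189 mA, giving I_C = β·I_B = 9.47 mA.
But then V_CE = 13 − 9.47×2.7 = -12.6 V < V_CE(sat) = 0.2 V — impossible in the active region.
So the transistor is saturated. With V_CE = 0.2 V, I_C = (V_CC − 0.2)/R_C = 12.8/2.7 = 4.74 mA.
Check: β·I_B = 9.47 mA > I_C = 4.74 mA, confirming saturation.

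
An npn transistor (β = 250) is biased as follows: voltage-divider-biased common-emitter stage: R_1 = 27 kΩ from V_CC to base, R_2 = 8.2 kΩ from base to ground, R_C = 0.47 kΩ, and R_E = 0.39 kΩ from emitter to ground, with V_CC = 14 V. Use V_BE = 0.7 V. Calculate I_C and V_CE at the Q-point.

I_C ≈ 6.1 mA, V_CE ≈ 8.7 V

Thevenize the base divider: V_Th = V_CC·R_2/(R_1+R_2) = 14×8.2/35.2 = 3.26 V, R_Th = R_1‖R_2 = 6.29 kΩ.
Base-emitter loop: V_Th = I_B·R_Th + V_BE + (β+1)I_B·R_E, so I_B = (3.26 − 0.7) / (6.29 + 251×0.39) = 0.0246 mA.
I_C = β·I_B = 250×0.0246 = 6.15 mA, and I_E = (β+1)I_B = 6.17 mA.
V_CE = V_CC − I_C·R_C − I_E·R_E = 14 − 6.15×0.47 − 6.17×0.39 = 8.7 V.
V_CE = 8.7 V > 0.2 V confirms active-region operation.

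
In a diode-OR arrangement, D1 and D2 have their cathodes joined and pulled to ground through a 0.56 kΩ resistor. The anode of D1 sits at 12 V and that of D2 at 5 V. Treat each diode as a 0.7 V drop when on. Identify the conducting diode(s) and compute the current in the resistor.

Assume both conduct. Then node N would need to be at both 12−0.7 = 11.3 V and 5−0.7 = 4.3 V, which is impossible.
Assume only D1 conducts: V_N = 12 − 0.7 = 11.3 V, so I_R = 11.3/0.56 = 20.2 mA.
Check D2: its anode-to-cathode voltage is 5 − 11.3 = -6.3 V < 0.7 V, so it is off. The assumption is consistent.

Only D1 conducts; I_R ≈ 20 mA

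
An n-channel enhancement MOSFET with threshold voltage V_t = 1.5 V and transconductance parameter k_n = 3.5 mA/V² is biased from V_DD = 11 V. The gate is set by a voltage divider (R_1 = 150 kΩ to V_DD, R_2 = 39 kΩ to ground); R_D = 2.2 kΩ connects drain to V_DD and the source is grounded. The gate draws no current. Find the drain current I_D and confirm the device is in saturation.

I_D ≈ 1 mA

V_G = V_DD·R_2/(R_1+R_2) = 11×39/189 = 2.27 V. With the source grounded, V_GS = V_G = 2.27 V.
Assume saturation: I_D = (k_n/2)(V_GS − V_t)² = (3.5/2)×(2.27 − 1.5)² = 1.75×0.77² = 1.04 mA.
V_DS = V_DD − I_D·R_D = 11 − 1.04×2.2 = 8.72 V.
Saturation requires V_DS ≥ V_GS − V_t = 0.77 V; 8.72 ≥ 0.77 ✓.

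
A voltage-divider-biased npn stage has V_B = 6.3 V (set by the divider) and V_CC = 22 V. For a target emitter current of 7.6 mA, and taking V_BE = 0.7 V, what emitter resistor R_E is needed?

R_E ≈ 0.74 kΩ

V_E = V_B − V_BE = 6.3 − 0.7 = 5.6 V.
R_E = V_E / I_E = 5.6 / 7.6 = 0.737 kΩ.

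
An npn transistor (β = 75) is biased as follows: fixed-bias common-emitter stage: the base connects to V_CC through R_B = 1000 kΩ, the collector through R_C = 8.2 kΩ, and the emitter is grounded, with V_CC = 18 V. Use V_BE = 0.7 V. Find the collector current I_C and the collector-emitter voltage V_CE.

I_C ≈ 1.3 mA, V_CE ≈ 7.4 V

Base loop: V_CC = I_B·R_B + V_BE, so I_B = (18 − 0.7)/1000 kΩ = 0.0173 mA.
In the active region I_C = β·I_B = 75 × 0.0173 = 1.3 mA.
Collector loop: V_CE = V_CC − I_C·R_C = 18 − 1.3×8.2 = 7.36 V.
Since V_CE = 7.36 V > V_CE(sat) ≈ 0.2 V, the transistor is in the active region as assumed.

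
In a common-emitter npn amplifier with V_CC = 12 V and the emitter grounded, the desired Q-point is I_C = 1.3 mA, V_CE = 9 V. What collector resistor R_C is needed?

Collector loop: V_CC = I_C·R_C + V_CE.
R_C = (V_CC − V_CE)/I_C = (12 − 9)/1.3 = 2.31 kΩ.

R_C ≈ 2.3 kΩ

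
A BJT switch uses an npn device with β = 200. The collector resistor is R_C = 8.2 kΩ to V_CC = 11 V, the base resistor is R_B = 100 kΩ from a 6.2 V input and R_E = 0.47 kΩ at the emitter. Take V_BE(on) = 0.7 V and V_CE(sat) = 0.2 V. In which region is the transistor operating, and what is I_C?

Assume active: I_B = (6.2 − 0.7)/(100 + 201×0.47) = 0.0283 mA, I_C = β·I_B = 5.66 mA.
Then V_CE = 11 − 5.66×8.2 − 5.68×0.47 = -38.1 V < 0.2 V — the active assumption fails.
Re-solve with V_CE = 0.2 V. KCL at the emitter: V_E/R_E = (V_BB−0.7−V_E)/R_B + (V_CC−0.2−V_E)/R_C, giving V_E = 0.607 V.
I_C = (V_CC − 0.2 − V_E)/R_C = (10.8 − 0.607)/8.2 = 1.24 mA.
Check: I_B = (5.5 − 0.607)/100 = 0.0489 mA, and β·I_B = 9.79 mA > I_C, confirming saturation.

saturation; I_C ≈ 1.2 mA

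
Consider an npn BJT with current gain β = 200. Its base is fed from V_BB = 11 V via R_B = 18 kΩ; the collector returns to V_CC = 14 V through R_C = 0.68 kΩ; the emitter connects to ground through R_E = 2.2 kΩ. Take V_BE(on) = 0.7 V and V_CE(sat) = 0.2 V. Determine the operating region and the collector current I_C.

Assume active. Base-emitter loop: I_B = (V_BB − V_BE)/(R_B + (β+1)R_E) = (11 − 0.7)/(18 + 201×2.2) = 0.0224 mA.
I_C = β·I_B = 200×0.0224 = 4.48 mA.
V_CE = V_CC − I_C·R_C − I_E·R_E = 14 − 4.48×0.68 − 4.5×2.2 = 1.06 V > V_CE(sat), so the active-region assumption holds.

active; I_C ≈ 4.5 mA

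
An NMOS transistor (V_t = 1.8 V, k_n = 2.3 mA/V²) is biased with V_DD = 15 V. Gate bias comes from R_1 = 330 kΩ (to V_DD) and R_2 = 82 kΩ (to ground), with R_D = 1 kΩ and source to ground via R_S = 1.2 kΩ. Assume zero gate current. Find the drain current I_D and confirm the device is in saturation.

I_D ≈ 0.46 mA

V_G = V_DD·R_2/(R_1+R_2) = 15×82/412 = 2.99 V.
Assume saturation: I_D = (k_n/2)(V_GS − V_t)² with V_GS = V_G − I_D·R_S = 2.99 − 1.2·I_D.
Substituting gives 1.66·I_D² − 4.27·I_D + 1.62 = 0, with roots I_D = 0.461 or 2.12 mA.
The root I_D = 2.12 mA gives V_GS = 0.443 V ≤ V_t, so take I_D = 0.461 mA.
Then V_GS = 2.43 V and V_DS = V_DD − I_D(R_D+R_S) = 15 − 0.461×2.2 = 14 V.
Saturation requires V_DS ≥ V_GS − V_t = 0.633 V; 14 ≥ 0.633 ✓.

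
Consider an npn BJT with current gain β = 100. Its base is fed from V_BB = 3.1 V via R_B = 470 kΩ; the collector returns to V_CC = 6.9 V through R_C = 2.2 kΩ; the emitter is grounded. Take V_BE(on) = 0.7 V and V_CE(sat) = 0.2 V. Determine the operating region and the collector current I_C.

active; I_C ≈ 0.51 mA

Assume active. Base-emitter loop: I_B = (V_BB − V_BE)/R_B = (3.1 − 0.7)/470 = 0.00511 mA.
I_C = β·I_B = 100×0.00511 = 0.511 mA.
V_CE = V_CC − I_C·R_C = 6.9 − 0.511×2.2 = 5.78 V > V_CE(sat), so the active-region assumption holds.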